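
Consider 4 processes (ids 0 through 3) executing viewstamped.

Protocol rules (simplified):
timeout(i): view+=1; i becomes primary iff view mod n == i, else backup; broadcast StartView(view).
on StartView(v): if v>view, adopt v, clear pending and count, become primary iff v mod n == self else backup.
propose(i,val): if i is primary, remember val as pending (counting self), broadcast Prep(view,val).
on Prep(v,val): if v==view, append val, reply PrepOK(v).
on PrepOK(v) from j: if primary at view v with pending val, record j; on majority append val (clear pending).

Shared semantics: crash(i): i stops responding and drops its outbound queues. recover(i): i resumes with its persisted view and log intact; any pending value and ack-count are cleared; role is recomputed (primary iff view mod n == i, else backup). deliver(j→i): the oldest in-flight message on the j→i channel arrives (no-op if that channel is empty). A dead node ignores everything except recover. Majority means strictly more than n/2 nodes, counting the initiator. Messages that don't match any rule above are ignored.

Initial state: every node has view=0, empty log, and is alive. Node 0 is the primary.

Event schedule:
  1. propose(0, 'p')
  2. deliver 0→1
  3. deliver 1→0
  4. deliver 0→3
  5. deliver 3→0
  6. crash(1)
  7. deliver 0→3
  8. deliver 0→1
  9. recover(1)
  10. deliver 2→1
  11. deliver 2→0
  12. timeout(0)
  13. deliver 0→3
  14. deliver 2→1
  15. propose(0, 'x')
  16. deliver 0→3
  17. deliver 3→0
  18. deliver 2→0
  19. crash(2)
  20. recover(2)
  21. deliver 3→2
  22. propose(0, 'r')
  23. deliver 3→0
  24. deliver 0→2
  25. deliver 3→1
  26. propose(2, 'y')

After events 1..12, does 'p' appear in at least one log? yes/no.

yes

e1 propose(0,'p'): ·
e2 deliver 0→1: 1[back,v=0,p]
e3 deliver 1→0: ·
e4 deliver 0→3: 3[back,v=0,p]
e5 deliver 3→0: 0[prim,v=0,p]
e6 crash(1): 1[✗back,v=0,p]
e7 deliver 0→3: ·
e8 deliver 0→1: ·
e9 recover(1): 1[back,v=0,p]
e10 deliver 2→1: ·
e11 deliver 2→0: ·
e12 timeout(0): 0[back,v=1,p]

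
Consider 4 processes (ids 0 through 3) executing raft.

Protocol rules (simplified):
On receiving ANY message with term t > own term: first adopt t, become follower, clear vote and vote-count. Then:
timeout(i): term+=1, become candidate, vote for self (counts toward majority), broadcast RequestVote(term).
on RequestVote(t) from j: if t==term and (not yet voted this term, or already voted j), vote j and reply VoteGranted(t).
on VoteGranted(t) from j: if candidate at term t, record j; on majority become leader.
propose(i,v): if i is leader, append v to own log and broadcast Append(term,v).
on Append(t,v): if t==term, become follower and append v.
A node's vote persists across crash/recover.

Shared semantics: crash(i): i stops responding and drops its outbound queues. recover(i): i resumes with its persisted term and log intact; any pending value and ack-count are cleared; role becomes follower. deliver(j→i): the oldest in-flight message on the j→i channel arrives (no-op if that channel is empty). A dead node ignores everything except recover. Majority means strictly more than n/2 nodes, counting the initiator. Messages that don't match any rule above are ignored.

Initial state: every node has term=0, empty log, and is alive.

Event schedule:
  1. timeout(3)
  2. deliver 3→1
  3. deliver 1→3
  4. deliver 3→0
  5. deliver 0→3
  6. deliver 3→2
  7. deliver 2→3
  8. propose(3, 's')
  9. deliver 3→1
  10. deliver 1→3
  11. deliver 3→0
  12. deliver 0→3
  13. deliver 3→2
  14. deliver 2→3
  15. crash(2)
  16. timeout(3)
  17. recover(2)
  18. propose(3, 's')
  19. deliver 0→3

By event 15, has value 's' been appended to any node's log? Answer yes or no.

1. timeout(3):  <3:cand t1 ->
2. deliver 3→1:  <1:foll t1 ->
3. deliver 1→3:  nop
4. deliver 3→0:  <0:foll t1 ->
5. deliver 0→3:  <3:lead t1 ->
6. deliver 3→2:  <2:foll t1 ->
7. deliver 2→3:  nop
8. propose(3,'s'):  <3:lead t1 s>
9. deliver 3→1:  <1:foll t1 s>
10. deliver 1→3:  nop
11. deliver 3→0:  <0:foll t1 s>
12. deliver 0→3:  nop
13. deliver 3→2:  <2:foll t1 s>
14. deliver 2→3:  nop
15. crash(2):  <2:✗foll t1 s>

yes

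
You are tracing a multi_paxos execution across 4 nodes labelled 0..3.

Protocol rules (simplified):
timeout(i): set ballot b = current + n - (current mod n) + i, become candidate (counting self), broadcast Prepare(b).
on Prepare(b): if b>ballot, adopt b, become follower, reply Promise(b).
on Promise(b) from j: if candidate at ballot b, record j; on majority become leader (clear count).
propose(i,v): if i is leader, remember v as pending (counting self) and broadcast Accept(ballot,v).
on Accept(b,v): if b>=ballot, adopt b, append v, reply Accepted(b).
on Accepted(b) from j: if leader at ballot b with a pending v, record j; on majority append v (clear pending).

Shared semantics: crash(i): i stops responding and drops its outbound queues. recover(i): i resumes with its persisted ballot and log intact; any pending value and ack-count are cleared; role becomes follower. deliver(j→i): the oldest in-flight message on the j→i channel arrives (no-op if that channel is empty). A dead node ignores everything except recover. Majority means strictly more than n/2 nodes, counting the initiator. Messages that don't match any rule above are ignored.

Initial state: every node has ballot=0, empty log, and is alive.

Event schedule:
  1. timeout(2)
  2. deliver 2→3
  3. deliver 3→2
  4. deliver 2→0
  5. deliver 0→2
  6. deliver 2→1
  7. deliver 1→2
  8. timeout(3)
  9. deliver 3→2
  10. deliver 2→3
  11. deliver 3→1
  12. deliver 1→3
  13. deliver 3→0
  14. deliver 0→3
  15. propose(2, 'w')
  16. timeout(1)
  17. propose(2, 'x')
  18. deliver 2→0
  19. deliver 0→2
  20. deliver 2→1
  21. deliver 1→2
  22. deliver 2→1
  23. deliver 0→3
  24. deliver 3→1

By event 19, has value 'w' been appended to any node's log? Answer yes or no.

[1] timeout(2) → N2(cand b6 [-])
[2] deliver 2→3 → N3(foll b6 [-])
[3] deliver 3→2 → ∅
[4] deliver 2→0 → N0(foll b6 [-])
[5] deliver 0→2 → N2(lead b6 [-])
[6] deliver 2→1 → N1(foll b6 [-])
[7] deliver 1→2 → ∅
[8] timeout(3) → N3(cand b11 [-])
[9] deliver 3→2 → N2(foll b11 [-])
[10] deliver 2→3 → ∅
[11] deliver 3→1 → N1(foll b11 [-])
[12] deliver 1→3 → N3(lead b11 [-])
[13] deliver 3→0 → N0(foll b11 [-])
[14] deliver 0→3 → ∅
[15] propose(2,'w') → ∅
[16] timeout(1) → N1(cand b13 [-])
[17] propose(2,'x') → ∅
[18] deliver 2→0 → ∅
[19] deliver 0→2 → ∅

no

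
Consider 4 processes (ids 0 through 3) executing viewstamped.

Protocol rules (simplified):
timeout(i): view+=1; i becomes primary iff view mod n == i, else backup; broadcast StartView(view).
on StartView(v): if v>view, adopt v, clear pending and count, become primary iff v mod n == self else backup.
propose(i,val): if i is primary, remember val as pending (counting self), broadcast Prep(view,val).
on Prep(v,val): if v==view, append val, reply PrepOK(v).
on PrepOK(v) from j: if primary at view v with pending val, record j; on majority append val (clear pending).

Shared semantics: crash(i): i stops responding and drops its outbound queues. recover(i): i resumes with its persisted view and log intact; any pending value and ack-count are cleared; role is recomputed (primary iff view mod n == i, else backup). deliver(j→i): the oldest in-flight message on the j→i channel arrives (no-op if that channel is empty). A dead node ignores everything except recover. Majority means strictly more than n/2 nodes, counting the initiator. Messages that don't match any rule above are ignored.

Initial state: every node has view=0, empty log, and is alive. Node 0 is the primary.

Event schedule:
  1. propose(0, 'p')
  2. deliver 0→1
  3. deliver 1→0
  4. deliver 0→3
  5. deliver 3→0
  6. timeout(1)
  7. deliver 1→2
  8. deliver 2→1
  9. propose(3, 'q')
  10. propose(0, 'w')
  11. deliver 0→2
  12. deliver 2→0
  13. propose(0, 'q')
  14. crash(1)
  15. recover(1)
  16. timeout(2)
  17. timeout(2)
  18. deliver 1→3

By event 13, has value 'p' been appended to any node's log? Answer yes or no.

1. propose(0,'p'):  nop
2. deliver 0→1:  <1:back v0 p>
3. deliver 1→0:  nop
4. deliver 0→3:  <3:back v0 p>
5. deliver 3→0:  <0:prim v0 p>
6. timeout(1):  <1:prim v1 p>
7. deliver 1→2:  <2:back v1 ->
8. deliver 2→1:  nop
9. propose(3,'q'):  nop
10. propose(0,'w'):  nop
11. deliver 0→2:  nop
12. deliver 2→0:  nop
13. propose(0,'q'):  nop

yes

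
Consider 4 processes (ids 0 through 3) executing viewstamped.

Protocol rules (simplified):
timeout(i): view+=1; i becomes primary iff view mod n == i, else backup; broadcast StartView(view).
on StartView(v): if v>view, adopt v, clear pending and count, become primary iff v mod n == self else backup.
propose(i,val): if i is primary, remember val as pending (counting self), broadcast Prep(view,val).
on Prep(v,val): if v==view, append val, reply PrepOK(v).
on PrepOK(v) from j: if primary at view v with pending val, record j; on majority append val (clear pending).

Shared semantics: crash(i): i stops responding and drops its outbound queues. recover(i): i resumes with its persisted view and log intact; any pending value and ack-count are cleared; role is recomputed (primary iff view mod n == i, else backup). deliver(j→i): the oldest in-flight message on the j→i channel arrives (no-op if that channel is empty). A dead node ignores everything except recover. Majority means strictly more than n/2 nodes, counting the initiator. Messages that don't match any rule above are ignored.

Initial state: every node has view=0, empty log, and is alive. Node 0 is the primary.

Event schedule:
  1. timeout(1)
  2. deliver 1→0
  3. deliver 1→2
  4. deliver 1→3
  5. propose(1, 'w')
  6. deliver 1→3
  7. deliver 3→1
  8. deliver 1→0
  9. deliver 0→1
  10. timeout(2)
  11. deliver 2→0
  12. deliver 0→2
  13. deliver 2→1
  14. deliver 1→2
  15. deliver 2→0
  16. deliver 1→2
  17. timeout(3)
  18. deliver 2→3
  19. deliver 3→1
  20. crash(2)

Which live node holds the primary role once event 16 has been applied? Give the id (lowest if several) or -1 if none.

step 1 timeout(1): 1={prim,v=1,log=-}
step 2 deliver 1→0: 0={back,v=1,log=-}
step 3 deliver 1→2: 2={back,v=1,log=-}
step 4 deliver 1→3: 3={back,v=1,log=-}
step 5 propose(1,'w'): —
step 6 deliver 1→3: 3={back,v=1,log=w}
step 7 deliver 3→1: —
step 8 deliver 1→0: 0={back,v=1,log=w}
step 9 deliver 0→1: 1={prim,v=1,log=w}
step 10 timeout(2): 2={prim,v=2,log=-}
step 11 deliver 2→0: 0={back,v=2,log=w}
step 12 deliver 0→2: —
step 13 deliver 2→1: 1={back,v=2,log=w}
step 14 deliver 1→2: —
step 15 deliver 2→0: —
step 16 deliver 1→2: —

2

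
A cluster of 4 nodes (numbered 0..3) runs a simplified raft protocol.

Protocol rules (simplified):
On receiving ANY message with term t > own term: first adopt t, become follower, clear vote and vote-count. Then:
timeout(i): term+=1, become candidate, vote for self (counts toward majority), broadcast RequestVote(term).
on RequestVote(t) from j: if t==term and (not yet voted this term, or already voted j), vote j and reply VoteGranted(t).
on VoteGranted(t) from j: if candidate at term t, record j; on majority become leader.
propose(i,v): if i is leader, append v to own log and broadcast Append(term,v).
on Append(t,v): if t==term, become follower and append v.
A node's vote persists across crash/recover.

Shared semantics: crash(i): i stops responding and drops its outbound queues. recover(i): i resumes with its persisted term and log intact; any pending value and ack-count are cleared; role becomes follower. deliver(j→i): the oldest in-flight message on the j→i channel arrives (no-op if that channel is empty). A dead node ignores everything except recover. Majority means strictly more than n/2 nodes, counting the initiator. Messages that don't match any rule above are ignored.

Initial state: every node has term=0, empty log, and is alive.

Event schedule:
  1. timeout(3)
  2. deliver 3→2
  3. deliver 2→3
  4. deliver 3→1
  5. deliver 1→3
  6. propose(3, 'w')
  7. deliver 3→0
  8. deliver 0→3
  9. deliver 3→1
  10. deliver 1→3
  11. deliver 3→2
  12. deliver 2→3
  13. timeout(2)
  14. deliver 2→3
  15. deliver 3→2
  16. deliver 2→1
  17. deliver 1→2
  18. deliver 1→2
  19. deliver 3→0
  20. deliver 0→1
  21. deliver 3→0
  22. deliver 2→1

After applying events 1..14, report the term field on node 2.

step 1 timeout(3): 3={cand,t=1,log=-}
step 2 deliver 3→2: 2={foll,t=1,log=-}
step 3 deliver 2→3: —
step 4 deliver 3→1: 1={foll,t=1,log=-}
step 5 deliver 1→3: 3={lead,t=1,log=-}
step 6 propose(3,'w'): 3={lead,t=1,log=w}
step 7 deliver 3→0: 0={foll,t=1,log=-}
step 8 deliver 0→3: —
step 9 deliver 3→1: 1={foll,t=1,log=w}
step 10 deliver 1→3: —
step 11 deliver 3→2: 2={foll,t=1,log=w}
step 12 deliver 2→3: —
step 13 timeout(2): 2={cand,t=2,log=w}
step 14 deliver 2→3: 3={foll,t=2,log=w}

2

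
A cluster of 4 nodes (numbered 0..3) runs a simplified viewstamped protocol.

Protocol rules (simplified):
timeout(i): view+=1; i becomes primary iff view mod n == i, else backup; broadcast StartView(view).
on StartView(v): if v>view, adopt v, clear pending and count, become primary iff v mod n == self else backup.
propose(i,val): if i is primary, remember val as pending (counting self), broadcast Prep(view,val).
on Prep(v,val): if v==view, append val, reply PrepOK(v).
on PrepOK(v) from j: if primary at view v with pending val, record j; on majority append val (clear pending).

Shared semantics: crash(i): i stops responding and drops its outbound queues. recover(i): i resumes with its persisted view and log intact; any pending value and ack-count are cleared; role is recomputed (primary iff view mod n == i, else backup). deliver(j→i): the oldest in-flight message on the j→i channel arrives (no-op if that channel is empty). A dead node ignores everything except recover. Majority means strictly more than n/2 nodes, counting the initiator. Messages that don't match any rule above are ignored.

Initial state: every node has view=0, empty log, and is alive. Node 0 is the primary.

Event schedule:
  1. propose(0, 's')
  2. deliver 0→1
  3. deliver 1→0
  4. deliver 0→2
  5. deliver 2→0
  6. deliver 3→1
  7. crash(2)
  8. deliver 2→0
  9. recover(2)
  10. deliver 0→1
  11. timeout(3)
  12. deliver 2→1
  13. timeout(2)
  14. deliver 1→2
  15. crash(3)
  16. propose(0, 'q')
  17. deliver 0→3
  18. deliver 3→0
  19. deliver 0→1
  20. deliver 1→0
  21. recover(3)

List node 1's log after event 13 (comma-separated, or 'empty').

s

step 1 propose(0,'s'): —
step 2 deliver 0→1: 1={back,v=0,log=s}
step 3 deliver 1→0: —
step 4 deliver 0→2: 2={back,v=0,log=s}
step 5 deliver 2→0: 0={prim,v=0,log=s}
step 6 deliver 3→1: —
step 7 crash(2): 2={✗back,v=0,log=s}
step 8 deliver 2→0: —
step 9 recover(2): 2={back,v=0,log=s}
step 10 deliver 0→1: —
step 11 timeout(3): 3={back,v=1,log=-}
step 12 deliver 2→1: —
step 13 timeout(2): 2={back,v=1,log=s}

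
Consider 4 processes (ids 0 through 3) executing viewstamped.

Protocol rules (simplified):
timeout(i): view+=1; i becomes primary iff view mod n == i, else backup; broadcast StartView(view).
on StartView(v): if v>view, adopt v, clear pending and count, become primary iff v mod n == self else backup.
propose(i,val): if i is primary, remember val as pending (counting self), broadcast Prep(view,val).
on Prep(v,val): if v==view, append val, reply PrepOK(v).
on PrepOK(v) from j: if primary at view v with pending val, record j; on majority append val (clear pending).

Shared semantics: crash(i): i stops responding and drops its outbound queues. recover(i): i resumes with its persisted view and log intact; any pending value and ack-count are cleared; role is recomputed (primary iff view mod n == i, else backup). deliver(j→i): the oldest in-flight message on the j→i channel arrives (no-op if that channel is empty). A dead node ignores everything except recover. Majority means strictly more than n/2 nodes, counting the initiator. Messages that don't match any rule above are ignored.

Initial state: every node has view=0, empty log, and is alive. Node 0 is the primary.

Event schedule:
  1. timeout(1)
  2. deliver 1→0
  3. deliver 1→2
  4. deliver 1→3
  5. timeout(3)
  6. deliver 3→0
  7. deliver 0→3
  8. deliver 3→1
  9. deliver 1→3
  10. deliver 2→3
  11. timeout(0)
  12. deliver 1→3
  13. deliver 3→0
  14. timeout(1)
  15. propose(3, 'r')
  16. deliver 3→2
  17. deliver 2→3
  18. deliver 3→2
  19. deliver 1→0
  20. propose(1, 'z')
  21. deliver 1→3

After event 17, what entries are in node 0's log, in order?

after 1 — timeout(1): n1:prim/v1/[-]
after 2 — deliver 1→0: n0:back/v1/[-]
after 3 — deliver 1→2: n2:back/v1/[-]
after 4 — deliver 1→3: n3:back/v1/[-]
after 5 — timeout(3): n3:back/v2/[-]
after 6 — deliver 3→0: n0:back/v2/[-]
after 7 — deliver 0→3: ·
after 8 — deliver 3→1: n1:back/v2/[-]
after 9 — deliver 1→3: ·
after 10 — deliver 2→3: ·
after 11 — timeout(0): n0:back/v3/[-]
after 12 — deliver 1→3: ·
after 13 — deliver 3→0: ·
after 14 — timeout(1): n1:back/v3/[-]
after 15 — propose(3,'r'): ·
after 16 — deliver 3→2: n2:prim/v2/[-]
after 17 — deliver 2→3: ·

empty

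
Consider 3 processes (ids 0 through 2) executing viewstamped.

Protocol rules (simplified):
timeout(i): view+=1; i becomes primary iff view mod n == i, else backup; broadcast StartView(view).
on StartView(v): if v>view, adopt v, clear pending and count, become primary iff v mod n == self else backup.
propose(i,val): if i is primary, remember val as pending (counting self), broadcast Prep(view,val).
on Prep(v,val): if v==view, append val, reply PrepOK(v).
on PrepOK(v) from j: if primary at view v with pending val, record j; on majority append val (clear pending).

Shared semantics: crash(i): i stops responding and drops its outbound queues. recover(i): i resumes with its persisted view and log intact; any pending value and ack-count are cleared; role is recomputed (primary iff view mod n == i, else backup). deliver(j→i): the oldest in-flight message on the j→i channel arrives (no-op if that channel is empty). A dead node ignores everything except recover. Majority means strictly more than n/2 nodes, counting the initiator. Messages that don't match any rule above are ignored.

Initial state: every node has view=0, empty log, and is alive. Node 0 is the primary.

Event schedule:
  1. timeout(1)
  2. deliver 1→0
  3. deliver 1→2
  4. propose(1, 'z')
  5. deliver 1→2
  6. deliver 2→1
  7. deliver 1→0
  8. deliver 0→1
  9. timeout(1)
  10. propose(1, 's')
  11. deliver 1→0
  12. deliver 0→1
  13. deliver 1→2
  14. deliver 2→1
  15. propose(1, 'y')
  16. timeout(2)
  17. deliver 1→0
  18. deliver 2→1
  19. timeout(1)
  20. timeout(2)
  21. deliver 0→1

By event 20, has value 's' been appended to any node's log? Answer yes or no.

step 1 timeout(1): 1={prim,v=1,log=-}
step 2 deliver 1→0: 0={back,v=1,log=-}
step 3 deliver 1→2: 2={back,v=1,log=-}
step 4 propose(1,'z'): —
step 5 deliver 1→2: 2={back,v=1,log=z}
step 6 deliver 2→1: 1={prim,v=1,log=z}
step 7 deliver 1→0: 0={back,v=1,log=z}
step 8 deliver 0→1: —
step 9 timeout(1): 1={back,v=2,log=z}
step 10 propose(1,'s'): —
step 11 deliver 1→0: 0={back,v=2,log=z}
step 12 deliver 0→1: —
step 13 deliver 1→2: 2={prim,v=2,log=z}
step 14 deliver 2→1: —
step 15 propose(1,'y'): —
step 16 timeout(2): 2={back,v=3,log=z}
step 17 deliver 1→0: —
step 18 deliver 2→1: 1={back,v=3,log=z}
step 19 timeout(1): 1={prim,v=4,log=z}
step 20 timeout(2): 2={back,v=4,log=z}

no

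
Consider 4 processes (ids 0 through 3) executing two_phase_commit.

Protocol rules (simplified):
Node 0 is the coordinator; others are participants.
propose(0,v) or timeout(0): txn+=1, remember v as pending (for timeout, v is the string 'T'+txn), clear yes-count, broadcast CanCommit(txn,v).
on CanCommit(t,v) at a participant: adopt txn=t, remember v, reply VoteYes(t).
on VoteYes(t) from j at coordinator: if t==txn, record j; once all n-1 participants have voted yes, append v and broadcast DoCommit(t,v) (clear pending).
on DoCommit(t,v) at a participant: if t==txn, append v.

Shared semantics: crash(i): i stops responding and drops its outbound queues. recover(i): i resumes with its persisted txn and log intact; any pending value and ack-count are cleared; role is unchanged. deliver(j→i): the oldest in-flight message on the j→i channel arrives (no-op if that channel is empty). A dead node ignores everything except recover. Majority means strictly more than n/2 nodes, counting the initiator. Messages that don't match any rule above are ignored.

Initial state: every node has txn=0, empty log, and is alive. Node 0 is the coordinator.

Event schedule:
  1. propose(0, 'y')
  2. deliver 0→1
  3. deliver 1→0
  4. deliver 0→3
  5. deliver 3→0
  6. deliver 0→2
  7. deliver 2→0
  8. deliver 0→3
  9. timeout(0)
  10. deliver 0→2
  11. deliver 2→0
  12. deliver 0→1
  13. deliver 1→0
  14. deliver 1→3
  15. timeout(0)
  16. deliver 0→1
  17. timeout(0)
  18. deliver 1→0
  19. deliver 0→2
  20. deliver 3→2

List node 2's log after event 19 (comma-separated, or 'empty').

after 1 — propose(0,'y'): n0:coor/t1/[-]
after 2 — deliver 0→1: n1:part/t1/[-]
after 3 — deliver 1→0: ·
after 4 — deliver 0→3: n3:part/t1/[-]
after 5 — deliver 3→0: ·
after 6 — deliver 0→2: n2:part/t1/[-]
after 7 — deliver 2→0: n0:coor/t1/[y]
after 8 — deliver 0→3: n3:part/t1/[y]
after 9 — timeout(0): n0:coor/t2/[y]
after 10 — deliver 0→2: n2:part/t1/[y]
after 11 — deliver 2→0: ·
after 12 — deliver 0→1: n1:part/t1/[y]
after 13 — deliver 1→0: ·
after 14 — deliver 1→3: ·
after 15 — timeout(0): n0:coor/t3/[y]
after 16 — deliver 0→1: n1:part/t2/[y]
after 17 — timeout(0): n0:coor/t4/[y]
after 18 — deliver 1→0: ·
after 19 — deliver 0→2: n2:part/t2/[y]

y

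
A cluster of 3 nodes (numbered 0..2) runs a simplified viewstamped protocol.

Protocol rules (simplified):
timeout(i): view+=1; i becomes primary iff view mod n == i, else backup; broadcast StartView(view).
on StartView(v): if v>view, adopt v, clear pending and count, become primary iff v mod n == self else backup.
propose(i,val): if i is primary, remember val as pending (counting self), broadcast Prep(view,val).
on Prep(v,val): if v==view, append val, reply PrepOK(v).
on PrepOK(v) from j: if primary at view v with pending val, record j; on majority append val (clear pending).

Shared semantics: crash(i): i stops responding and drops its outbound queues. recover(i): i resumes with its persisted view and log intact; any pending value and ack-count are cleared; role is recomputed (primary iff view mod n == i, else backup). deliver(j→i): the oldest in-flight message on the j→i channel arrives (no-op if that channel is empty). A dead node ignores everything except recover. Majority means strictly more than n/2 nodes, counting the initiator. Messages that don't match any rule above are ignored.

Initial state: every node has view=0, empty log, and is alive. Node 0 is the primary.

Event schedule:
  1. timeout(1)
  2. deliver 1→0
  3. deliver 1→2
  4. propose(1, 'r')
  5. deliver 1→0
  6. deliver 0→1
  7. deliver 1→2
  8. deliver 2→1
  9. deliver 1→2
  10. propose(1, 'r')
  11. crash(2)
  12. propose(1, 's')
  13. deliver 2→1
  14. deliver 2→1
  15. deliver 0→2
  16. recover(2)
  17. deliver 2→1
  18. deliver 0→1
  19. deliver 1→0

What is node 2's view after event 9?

1

step 1 timeout(1): 1={prim,v=1,log=-}
step 2 deliver 1→0: 0={back,v=1,log=-}
step 3 deliver 1→2: 2={back,v=1,log=-}
step 4 propose(1,'r'): —
step 5 deliver 1→0: 0={back,v=1,log=r}
step 6 deliver 0→1: 1={prim,v=1,log=r}
step 7 deliver 1→2: 2={back,v=1,log=r}
step 8 deliver 2→1: —
step 9 deliver 1→2: —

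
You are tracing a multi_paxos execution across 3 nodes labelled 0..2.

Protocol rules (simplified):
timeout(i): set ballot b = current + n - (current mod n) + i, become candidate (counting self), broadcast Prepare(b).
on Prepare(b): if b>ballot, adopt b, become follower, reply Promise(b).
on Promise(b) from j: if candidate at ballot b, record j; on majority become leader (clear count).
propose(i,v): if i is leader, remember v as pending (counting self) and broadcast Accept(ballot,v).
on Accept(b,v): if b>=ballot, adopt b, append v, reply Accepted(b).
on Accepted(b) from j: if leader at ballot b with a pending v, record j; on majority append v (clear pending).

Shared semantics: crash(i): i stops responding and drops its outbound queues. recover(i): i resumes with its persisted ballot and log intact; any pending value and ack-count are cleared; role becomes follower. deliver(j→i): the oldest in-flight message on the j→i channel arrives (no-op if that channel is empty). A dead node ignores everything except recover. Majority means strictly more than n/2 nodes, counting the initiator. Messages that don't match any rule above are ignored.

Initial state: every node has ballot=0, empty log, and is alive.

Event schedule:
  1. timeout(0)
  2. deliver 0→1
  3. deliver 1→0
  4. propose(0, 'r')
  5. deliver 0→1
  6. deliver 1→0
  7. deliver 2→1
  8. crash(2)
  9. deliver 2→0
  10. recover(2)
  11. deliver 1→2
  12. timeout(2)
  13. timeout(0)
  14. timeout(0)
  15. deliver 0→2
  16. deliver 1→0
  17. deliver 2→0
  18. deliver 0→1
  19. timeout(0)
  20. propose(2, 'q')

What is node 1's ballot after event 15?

3

step 1 timeout(0): 0={cand,b=3,log=-}
step 2 deliver 0→1: 1={foll,b=3,log=-}
step 3 deliver 1→0: 0={lead,b=3,log=-}
step 4 propose(0,'r'): —
step 5 deliver 0→1: 1={foll,b=3,log=r}
step 6 deliver 1→0: 0={lead,b=3,log=r}
step 7 deliver 2→1: —
step 8 crash(2): 2={✗foll,b=0,log=-}
step 9 deliver 2→0: —
step 10 recover(2): 2={foll,b=0,log=-}
step 11 deliver 1→2: —
step 12 timeout(2): 2={cand,b=5,log=-}
step 13 timeout(0): 0={cand,b=6,log=r}
step 14 timeout(0): 0={cand,b=9,log=r}
step 15 deliver 0→2: —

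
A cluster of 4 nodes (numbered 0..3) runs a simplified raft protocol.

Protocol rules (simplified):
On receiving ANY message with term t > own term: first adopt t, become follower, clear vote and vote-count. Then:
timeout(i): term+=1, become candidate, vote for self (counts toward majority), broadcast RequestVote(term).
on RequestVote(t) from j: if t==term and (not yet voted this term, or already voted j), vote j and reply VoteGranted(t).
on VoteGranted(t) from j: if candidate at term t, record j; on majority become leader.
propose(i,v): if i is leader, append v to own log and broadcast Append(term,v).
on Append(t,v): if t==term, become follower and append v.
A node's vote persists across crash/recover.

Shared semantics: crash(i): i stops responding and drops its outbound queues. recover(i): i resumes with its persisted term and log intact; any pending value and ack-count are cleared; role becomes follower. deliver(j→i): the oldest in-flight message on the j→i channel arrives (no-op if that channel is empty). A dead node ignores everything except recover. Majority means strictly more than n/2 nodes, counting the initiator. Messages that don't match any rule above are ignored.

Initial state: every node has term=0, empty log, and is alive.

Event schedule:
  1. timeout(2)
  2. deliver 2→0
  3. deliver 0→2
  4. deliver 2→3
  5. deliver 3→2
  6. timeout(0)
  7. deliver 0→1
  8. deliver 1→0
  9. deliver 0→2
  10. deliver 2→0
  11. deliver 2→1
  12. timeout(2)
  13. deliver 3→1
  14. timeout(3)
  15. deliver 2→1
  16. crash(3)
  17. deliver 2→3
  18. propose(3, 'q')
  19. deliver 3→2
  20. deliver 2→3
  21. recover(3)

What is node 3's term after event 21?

2

e1 timeout(2): 2[cand,t=1,-]
e2 deliver 2→0: 0[foll,t=1,-]
e3 deliver 0→2: ·
e4 deliver 2→3: 3[foll,t=1,-]
e5 deliver 3→2: 2[lead,t=1,-]
e6 timeout(0): 0[cand,t=2,-]
e7 deliver 0→1: 1[foll,t=2,-]
e8 deliver 1→0: ·
e9 deliver 0→2: 2[foll,t=2,-]
e10 deliver 2→0: 0[lead,t=2,-]
e11 deliver 2→1: ·
e12 timeout(2): 2[cand,t=3,-]
e13 deliver 3→1: ·
e14 timeout(3): 3[cand,t=2,-]
e15 deliver 2→1: 1[foll,t=3,-]
e16 crash(3): 3[✗cand,t=2,-]
e17 deliver 2→3: ·
e18 propose(3,'q'): ·
e19 deliver 3→2: ·
e20 deliver 2→3: ·
e21 recover(3): 3[foll,t=2,-]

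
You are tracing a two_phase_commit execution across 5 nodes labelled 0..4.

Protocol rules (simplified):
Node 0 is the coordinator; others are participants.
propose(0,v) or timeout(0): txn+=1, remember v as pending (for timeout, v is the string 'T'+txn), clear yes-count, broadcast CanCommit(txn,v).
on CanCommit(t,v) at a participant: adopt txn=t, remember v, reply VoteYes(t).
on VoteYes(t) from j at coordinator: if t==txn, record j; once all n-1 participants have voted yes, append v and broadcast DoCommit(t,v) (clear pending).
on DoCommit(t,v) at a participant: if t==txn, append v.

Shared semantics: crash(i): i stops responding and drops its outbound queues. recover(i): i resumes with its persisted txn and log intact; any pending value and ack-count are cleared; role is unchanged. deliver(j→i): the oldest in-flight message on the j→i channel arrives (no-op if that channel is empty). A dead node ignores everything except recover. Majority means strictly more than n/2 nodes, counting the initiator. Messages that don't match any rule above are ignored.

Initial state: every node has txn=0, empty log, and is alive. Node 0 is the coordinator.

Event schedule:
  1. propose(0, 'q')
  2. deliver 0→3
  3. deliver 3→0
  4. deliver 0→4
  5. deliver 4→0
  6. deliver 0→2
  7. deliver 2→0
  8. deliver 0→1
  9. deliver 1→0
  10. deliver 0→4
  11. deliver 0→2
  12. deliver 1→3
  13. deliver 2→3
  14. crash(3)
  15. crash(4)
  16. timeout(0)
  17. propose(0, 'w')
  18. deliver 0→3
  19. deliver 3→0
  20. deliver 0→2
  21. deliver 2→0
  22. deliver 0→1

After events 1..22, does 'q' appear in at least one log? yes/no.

yes

1. propose(0,'q'):  <0:coor t1 ->
2. deliver 0→3:  <3:part t1 ->
3. deliver 3→0:  nop
4. deliver 0→4:  <4:part t1 ->
5. deliver 4→0:  nop
6. deliver 0→2:  <2:part t1 ->
7. deliver 2→0:  nop
8. deliver 0→1:  <1:part t1 ->
9. deliver 1→0:  <0:coor t1 q>
10. deliver 0→4:  <4:part t1 q>
11. deliver 0→2:  <2:part t1 q>
12. deliver 1→3:  nop
13. deliver 2→3:  nop
14. crash(3):  <3:✗part t1 ->
15. crash(4):  <4:✗part t1 q>
16. timeout(0):  <0:coor t2 q>
17. propose(0,'w'):  <0:coor t3 q>
18. deliver 0→3:  nop
19. deliver 3→0:  nop
20. deliver 0→2:  <2:part t2 q>
21. deliver 2→0:  nop
22. deliver 0→1:  <1:part t1 q>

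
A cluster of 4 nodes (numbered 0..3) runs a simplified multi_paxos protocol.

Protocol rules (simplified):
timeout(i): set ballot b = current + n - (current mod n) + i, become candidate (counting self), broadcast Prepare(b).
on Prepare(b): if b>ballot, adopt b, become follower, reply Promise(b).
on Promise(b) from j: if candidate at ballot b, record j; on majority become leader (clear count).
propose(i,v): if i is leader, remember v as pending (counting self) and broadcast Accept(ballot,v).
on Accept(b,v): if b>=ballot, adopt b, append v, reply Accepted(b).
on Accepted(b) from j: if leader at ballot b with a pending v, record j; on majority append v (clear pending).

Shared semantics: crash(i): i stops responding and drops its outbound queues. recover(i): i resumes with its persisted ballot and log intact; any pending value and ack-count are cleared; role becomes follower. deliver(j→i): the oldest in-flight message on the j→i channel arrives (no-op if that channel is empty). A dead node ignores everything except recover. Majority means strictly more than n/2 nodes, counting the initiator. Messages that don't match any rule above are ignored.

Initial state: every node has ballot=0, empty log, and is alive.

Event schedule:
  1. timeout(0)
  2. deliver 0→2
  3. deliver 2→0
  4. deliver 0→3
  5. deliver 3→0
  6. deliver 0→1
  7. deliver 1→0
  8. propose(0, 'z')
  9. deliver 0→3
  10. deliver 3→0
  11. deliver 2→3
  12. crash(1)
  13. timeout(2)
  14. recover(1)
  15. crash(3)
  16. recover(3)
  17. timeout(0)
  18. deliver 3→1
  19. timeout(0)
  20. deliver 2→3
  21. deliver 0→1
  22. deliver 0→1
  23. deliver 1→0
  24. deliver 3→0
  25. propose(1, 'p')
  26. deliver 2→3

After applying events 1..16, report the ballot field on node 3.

4

[1] timeout(0) → N0(cand b4 [-])
[2] deliver 0→2 → N2(foll b4 [-])
[3] deliver 2→0 → ∅
[4] deliver 0→3 → N3(foll b4 [-])
[5] deliver 3→0 → N0(lead b4 [-])
[6] deliver 0→1 → N1(foll b4 [-])
[7] deliver 1→0 → ∅
[8] propose(0,'z') → ∅
[9] deliver 0→3 → N3(foll b4 [z])
[10] deliver 3→0 → ∅
[11] deliver 2→3 → ∅
[12] crash(1) → N1(✗foll b4 [-])
[13] timeout(2) → N2(cand b10 [-])
[14] recover(1) → N1(foll b4 [-])
[15] crash(3) → N3(✗foll b4 [z])
[16] recover(3) → N3(foll b4 [z])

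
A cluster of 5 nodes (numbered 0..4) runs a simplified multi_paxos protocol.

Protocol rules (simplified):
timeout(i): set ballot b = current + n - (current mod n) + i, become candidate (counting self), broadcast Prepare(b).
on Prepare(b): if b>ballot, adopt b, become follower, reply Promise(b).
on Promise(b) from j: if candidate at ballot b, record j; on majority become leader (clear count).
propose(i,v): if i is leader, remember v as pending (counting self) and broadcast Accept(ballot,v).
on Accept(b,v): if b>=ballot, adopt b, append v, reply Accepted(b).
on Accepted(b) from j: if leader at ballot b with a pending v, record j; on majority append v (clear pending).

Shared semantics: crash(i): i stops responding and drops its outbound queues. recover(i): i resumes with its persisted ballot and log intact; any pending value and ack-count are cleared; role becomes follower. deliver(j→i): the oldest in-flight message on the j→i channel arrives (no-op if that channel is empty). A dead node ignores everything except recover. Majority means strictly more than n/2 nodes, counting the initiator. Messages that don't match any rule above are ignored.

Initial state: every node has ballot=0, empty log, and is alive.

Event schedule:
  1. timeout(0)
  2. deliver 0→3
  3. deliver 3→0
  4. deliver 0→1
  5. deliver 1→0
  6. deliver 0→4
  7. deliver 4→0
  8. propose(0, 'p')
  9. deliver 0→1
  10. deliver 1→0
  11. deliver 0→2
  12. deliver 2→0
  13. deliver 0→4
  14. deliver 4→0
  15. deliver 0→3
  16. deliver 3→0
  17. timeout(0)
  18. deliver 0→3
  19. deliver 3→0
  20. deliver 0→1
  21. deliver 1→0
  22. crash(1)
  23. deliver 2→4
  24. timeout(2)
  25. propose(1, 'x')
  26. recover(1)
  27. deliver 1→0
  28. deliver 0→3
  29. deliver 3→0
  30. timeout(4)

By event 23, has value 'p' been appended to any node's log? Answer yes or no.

yes

[1] timeout(0) → N0(cand b5 [-])
[2] deliver 0→3 → N3(foll b5 [-])
[3] deliver 3→0 → ∅
[4] deliver 0→1 → N1(foll b5 [-])
[5] deliver 1→0 → N0(lead b5 [-])
[6] deliver 0→4 → N4(foll b5 [-])
[7] deliver 4→0 → ∅
[8] propose(0,'p') → ∅
[9] deliver 0→1 → N1(foll b5 [p])
[10] deliver 1→0 → ∅
[11] deliver 0→2 → N2(foll b5 [-])
[12] deliver 2→0 → ∅
[13] deliver 0→4 → N4(foll b5 [p])
[14] deliver 4→0 → N0(lead b5 [p])
[15] deliver 0→3 → N3(foll b5 [p])
[16] deliver 3→0 → ∅
[17] timeout(0) → N0(cand b10 [p])
[18] deliver 0→3 → N3(foll b10 [p])
[19] deliver 3→0 → ∅
[20] deliver 0→1 → N1(foll b10 [p])
[21] deliver 1→0 → N0(lead b10 [p])
[22] crash(1) → N1(✗foll b10 [p])
[23] deliver 2→4 → ∅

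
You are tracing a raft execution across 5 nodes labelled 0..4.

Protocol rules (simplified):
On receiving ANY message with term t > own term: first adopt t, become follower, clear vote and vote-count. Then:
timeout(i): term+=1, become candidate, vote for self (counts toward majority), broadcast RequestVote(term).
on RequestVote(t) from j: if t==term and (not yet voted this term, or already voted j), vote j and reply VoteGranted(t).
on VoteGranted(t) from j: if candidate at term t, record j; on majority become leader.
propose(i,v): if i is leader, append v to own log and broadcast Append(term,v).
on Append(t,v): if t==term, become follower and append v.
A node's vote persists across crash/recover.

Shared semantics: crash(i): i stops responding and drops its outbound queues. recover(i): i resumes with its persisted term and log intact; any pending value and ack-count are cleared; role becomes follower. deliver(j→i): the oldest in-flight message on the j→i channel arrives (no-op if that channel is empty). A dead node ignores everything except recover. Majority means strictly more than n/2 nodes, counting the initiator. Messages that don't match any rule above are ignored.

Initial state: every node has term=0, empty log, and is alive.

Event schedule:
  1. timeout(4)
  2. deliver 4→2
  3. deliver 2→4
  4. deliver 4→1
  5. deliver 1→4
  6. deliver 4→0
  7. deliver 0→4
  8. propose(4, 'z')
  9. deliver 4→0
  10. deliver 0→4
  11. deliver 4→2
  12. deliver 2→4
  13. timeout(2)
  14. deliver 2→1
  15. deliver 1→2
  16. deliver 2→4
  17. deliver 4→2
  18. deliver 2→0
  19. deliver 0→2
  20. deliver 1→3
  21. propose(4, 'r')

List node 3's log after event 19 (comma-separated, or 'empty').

after 1 — timeout(4): n4:cand/t1/[-]
after 2 — deliver 4→2: n2:foll/t1/[-]
after 3 — deliver 2→4: ·
after 4 — deliver 4→1: n1:foll/t1/[-]
after 5 — deliver 1→4: n4:lead/t1/[-]
after 6 — deliver 4→0: n0:foll/t1/[-]
after 7 — deliver 0→4: ·
after 8 — propose(4,'z'): n4:lead/t1/[z]
after 9 — deliver 4→0: n0:foll/t1/[z]
after 10 — deliver 0→4: ·
after 11 — deliver 4→2: n2:foll/t1/[z]
after 12 — deliver 2→4: ·
after 13 — timeout(2): n2:cand/t2/[z]
after 14 — deliver 2→1: n1:foll/t2/[-]
after 15 — deliver 1→2: ·
after 16 — deliver 2→4: n4:foll/t2/[z]
after 17 — deliver 4→2: n2:lead/t2/[z]
after 18 — deliver 2→0: n0:foll/t2/[z]
after 19 — deliver 0→2: ·

empty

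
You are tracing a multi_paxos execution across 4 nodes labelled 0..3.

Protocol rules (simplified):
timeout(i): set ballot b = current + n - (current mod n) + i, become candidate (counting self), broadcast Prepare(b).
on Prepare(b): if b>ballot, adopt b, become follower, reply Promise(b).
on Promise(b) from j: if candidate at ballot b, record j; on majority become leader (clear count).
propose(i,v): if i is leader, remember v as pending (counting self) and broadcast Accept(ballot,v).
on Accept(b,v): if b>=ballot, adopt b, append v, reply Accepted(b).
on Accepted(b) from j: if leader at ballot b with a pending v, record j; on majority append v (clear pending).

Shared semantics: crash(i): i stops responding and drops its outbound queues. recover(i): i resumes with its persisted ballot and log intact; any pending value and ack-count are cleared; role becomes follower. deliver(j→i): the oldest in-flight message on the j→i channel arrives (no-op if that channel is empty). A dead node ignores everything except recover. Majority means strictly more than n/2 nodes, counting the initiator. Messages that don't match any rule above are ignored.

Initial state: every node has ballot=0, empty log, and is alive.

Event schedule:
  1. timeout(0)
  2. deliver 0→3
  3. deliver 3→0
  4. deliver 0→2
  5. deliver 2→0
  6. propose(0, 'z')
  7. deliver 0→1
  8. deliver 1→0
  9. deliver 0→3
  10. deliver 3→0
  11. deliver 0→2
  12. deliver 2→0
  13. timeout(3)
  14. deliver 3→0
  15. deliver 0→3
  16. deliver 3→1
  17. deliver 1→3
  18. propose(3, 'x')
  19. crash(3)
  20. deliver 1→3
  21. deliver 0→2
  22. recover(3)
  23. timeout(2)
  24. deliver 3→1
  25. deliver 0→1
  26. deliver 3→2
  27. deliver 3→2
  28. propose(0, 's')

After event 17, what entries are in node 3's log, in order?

1. timeout(0):  <0:cand b4 ->
2. deliver 0→3:  <3:foll b4 ->
3. deliver 3→0:  nop
4. deliver 0→2:  <2:foll b4 ->
5. deliver 2→0:  <0:lead b4 ->
6. propose(0,'z'):  nop
7. deliver 0→1:  <1:foll b4 ->
8. deliver 1→0:  nop
9. deliver 0→3:  <3:foll b4 z>
10. deliver 3→0:  nop
11. deliver 0→2:  <2:foll b4 z>
12. deliver 2→0:  <0:lead b4 z>
13. timeout(3):  <3:cand b11 z>
14. deliver 3→0:  <0:foll b11 z>
15. deliver 0→3:  nop
16. deliver 3→1:  <1:foll b11 ->
17. deliver 1→3:  <3:lead b11 z>

z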